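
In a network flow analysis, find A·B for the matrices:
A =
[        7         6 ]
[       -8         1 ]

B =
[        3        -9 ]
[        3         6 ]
AB =
[       39       -27 ]
[      -21        78 ]

Matrix multiplication: (AB)[i][j] = sum over k of A[i][k] * B[k][j].
  (AB)[0][0] = (7)*(3) + (6)*(3) = 39
  (AB)[0][1] = (7)*(-9) + (6)*(6) = -27
  (AB)[1][0] = (-8)*(3) + (1)*(3) = -21
  (AB)[1][1] = (-8)*(-9) + (1)*(6) = 78
AB =
[       39       -27 ]
[      -21        78 ]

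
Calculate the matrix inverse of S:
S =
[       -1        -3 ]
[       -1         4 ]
det(S) = -7
S⁻¹ =
[     -4/7      -3/7 ]
[     -1/7       1/7 ]

For a 2×2 matrix S = [[a, b], [c, d]] with det(S) ≠ 0, S⁻¹ = (1/det(S)) * [[d, -b], [-c, a]].
det(S) = (-1)*(4) - (-3)*(-1) = -4 - 3 = -7.
S⁻¹ = (1/-7) * [[4, 3], [1, -1]].
Dividing each entry by -7 and reducing:
S⁻¹ =
[     -4/7      -3/7 ]
[     -1/7       1/7 ]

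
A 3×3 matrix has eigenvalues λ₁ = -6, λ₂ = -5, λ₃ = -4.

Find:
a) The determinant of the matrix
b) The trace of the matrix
det = -120, trace = -15

Two standard eigenvalue identities:
- det(A) equals the product of the eigenvalues (counted with multiplicity).
- trace(A) equals the sum of the eigenvalues.
det(A) = (-6)*(-5)*(-4) = -120.
trace(A) = -6 - 5 - 4 = -15.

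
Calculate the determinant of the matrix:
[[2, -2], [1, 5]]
12

For a 2×2 matrix [[a, b], [c, d]], det = ad - bc
det = (2)(5) - (-2)(1) = 10 - -2 = 12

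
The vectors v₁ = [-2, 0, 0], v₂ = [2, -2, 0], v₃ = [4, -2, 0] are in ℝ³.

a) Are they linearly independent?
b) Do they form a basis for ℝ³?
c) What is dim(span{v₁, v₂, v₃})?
Not independent, not a basis, dim(span) = 2

Check whether v₃ can be written as a linear combination of v₁ and v₂.
v₃ = (-1)·v₁ + (1)·v₂ = [4, -2, 0], so the three vectors are linearly dependent.
Thus they do not form a basis for ℝ³, and dim(span{v₁, v₂, v₃}) = 2 (spanned by v₁ and v₂).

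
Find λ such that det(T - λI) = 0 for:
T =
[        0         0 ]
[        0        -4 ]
λ = -4, 0

Solve det(T - λI) = 0. For a 2×2 matrix the characteristic equation is λ² - (trace)λ + det = 0.
trace(T) = a + d = 0 - 4 = -4.
det(T) = a*d - b*c = (0)*(-4) - (0)*(0) = 0 - 0 = 0.
Characteristic equation: λ² - (-4)λ + (0) = 0.
Discriminant = (-4)² - 4*(0) = 16 - 0 = 16.
λ = (-4 ± √16) / 2 = (-4 ± 4) / 2 = -4, 0.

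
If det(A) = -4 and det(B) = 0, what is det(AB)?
0

Use the multiplicative property of determinants: det(AB) = det(A)*det(B).
det(AB) = (-4)*(0) = 0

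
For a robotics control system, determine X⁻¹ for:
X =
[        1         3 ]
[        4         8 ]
det(X) = -4
X⁻¹ =
[       -2       3/4 ]
[        1      -1/4 ]

For a 2×2 matrix X = [[a, b], [c, d]] with det(X) ≠ 0, X⁻¹ = (1/det(X)) * [[d, -b], [-c, a]].
det(X) = (1)*(8) - (3)*(4) = 8 - 12 = -4.
X⁻¹ = (1/-4) * [[8, -3], [-4, 1]].
Dividing each entry by -4 and reducing:
X⁻¹ =
[       -2       3/4 ]
[        1      -1/4 ]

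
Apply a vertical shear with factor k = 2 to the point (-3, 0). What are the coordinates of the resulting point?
(-3, -6)

Shear matrix for vertical shear with factor k = 2:
[[1, 0], [2, 1]]
Result: (-3, 0) → (-3, -6)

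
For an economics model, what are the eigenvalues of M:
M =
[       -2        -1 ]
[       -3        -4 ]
λ = -5, -1

Solve det(M - λI) = 0. For a 2×2 matrix the characteristic equation is λ² - (trace)λ + det = 0.
trace(M) = a + d = -2 - 4 = -6.
det(M) = a*d - b*c = (-2)*(-4) - (-1)*(-3) = 8 - 3 = 5.
Characteristic equation: λ² - (-6)λ + (5) = 0.
Discriminant = (-6)² - 4*(5) = 36 - 20 = 16.
λ = (-6 ± √16) / 2 = (-6 ± 4) / 2 = -5, -1.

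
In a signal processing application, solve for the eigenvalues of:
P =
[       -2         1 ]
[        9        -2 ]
λ = -5, 1

Solve det(P - λI) = 0. For a 2×2 matrix the characteristic equation is λ² - (trace)λ + det = 0.
trace(P) = a + d = -2 - 2 = -4.
det(P) = a*d - b*c = (-2)*(-2) - (1)*(9) = 4 - 9 = -5.
Characteristic equation: λ² - (-4)λ + (-5) = 0.
Discriminant = (-4)² - 4*(-5) = 16 + 20 = 36.
λ = (-4 ± √36) / 2 = (-4 ± 6) / 2 = -5, 1.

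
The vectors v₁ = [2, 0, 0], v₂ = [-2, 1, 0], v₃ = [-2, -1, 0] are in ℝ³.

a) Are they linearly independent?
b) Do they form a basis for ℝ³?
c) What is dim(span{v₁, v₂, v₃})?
Not independent, not a basis, dim(span) = 2

Check whether v₃ can be written as a linear combination of v₁ and v₂.
v₃ = (-2)·v₁ + (-1)·v₂ = [-2, -1, 0], so the three vectors are linearly dependent.
Thus they do not form a basis for ℝ³, and dim(span{v₁, v₂, v₃}) = 2 (spanned by v₁ and v₂).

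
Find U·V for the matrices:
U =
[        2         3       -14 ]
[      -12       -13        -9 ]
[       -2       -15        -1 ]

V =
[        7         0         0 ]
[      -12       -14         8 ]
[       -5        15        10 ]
UV =
[       48      -252      -116 ]
[      117        47      -194 ]
[      171       195      -130 ]

Matrix multiplication: (UV)[i][j] = sum over k of U[i][k] * V[k][j].
  (UV)[0][0] = (2)*(7) + (3)*(-12) + (-14)*(-5) = 48
  (UV)[0][1] = (2)*(0) + (3)*(-14) + (-14)*(15) = -252
  (UV)[0][2] = (2)*(0) + (3)*(8) + (-14)*(10) = -116
  (UV)[1][0] = (-12)*(7) + (-13)*(-12) + (-9)*(-5) = 117
  (UV)[1][1] = (-12)*(0) + (-13)*(-14) + (-9)*(15) = 47
  (UV)[1][2] = (-12)*(0) + (-13)*(8) + (-9)*(10) = -194
  (UV)[2][0] = (-2)*(7) + (-15)*(-12) + (-1)*(-5) = 171
  (UV)[2][1] = (-2)*(0) + (-15)*(-14) + (-1)*(15) = 195
  (UV)[2][2] = (-2)*(0) + (-15)*(8) + (-1)*(10) = -130
UV =
[       48      -252      -116 ]
[      117        47      -194 ]
[      171       195      -130 ]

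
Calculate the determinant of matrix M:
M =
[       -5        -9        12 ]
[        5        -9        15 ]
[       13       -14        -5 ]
det(M) = -2691

Expand along row 0 (cofactor expansion): det(M) = a*(e*i - f*h) - b*(d*i - f*g) + c*(d*h - e*g), where the 3×3 is [[a, b, c], [d, e, f], [g, h, i]].
Minor M_00 = (-9)*(-5) - (15)*(-14) = 45 + 210 = 255.
Minor M_01 = (5)*(-5) - (15)*(13) = -25 - 195 = -220.
Minor M_02 = (5)*(-14) - (-9)*(13) = -70 + 117 = 47.
det(M) = (-5)*(255) - (-9)*(-220) + (12)*(47) = -1275 - 1980 + 564 = -2691.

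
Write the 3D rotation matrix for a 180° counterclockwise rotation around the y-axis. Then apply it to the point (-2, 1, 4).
R = [[-1, 0, 0], [0, 1, 0], [0, 0, -1]]; R·(-2, 1, 4) = (2, 1, -4)

Rotation matrix for 180° around y-axis:
cos(180°) = -1, sin(180°) = 0
R = [[-1, 0, 0], [0, 1, 0], [0, 0, -1]]
Apply to (-2, 1, 4): R·[-2, 1, 4]ᵀ = (2, 1, -4)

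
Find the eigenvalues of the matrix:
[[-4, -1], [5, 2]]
λ = -3 and λ = 1

Characteristic equation: det(A - λI) = 0
λ² - (trace)λ + (det) = 0
λ² - (-2)λ + (-3) = 0
λ² + 2λ - 3 = 0
Solving: λ = -3, 1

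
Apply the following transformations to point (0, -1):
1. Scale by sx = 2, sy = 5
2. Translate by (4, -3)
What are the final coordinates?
(4, -8)

Step 1: Scale (0, -1) by (sx, sy) = (2, 5) → (0, -5)
Step 2: Translate by (4, -3) → (4, -8)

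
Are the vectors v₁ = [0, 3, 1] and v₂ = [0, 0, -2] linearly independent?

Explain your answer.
Yes, linearly independent

Two vectors are linearly dependent iff one is a scalar multiple of the other.
No single scalar k satisfies v₂ = k·v₁ (the ratios of corresponding entries disagree), so v₁ and v₂ are linearly independent.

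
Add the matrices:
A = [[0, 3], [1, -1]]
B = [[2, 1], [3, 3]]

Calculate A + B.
[[2, 4], [4, 2]]

Add corresponding elements:
(0)+(2)=2
(3)+(1)=4
(1)+(3)=4
(-1)+(3)=2
A + B = [[2, 4], [4, 2]]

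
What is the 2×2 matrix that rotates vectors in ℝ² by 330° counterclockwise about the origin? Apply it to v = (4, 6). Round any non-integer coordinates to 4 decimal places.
R = [[√3/2, 1/2], [-1/2, √3/2]]; R·v = (6.4641, 3.1962)

A counterclockwise rotation by angle θ in ℝ² has matrix R(θ) = [[cos θ, -sin θ], [sin θ, cos θ]].
For θ = 330°: cos θ = √3/2, sin θ = -1/2.
R(330°) = [[√3/2, 1/2], [-1/2, √3/2]].
R·v = [√3/2·4 + (1/2)·6, -1/2·4 + √3/2·6] = (6.4641, 3.1962).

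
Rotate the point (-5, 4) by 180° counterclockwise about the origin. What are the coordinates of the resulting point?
(5, -4)

Rotation matrix R(θ) = [[cos θ, -sin θ], [sin θ, cos θ]]; for θ = 180°:
R = [[-1, 0], [0, -1]]
Result: R × [-5, 4]ᵀ = [-1·-5 + (0)·4, 0·-5 + (-1)·4]ᵀ = (5, -4)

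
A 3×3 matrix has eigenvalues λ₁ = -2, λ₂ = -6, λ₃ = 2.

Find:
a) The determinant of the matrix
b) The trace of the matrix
det = 24, trace = -6

Two standard eigenvalue identities:
- det(A) equals the product of the eigenvalues (counted with multiplicity).
- trace(A) equals the sum of the eigenvalues.
det(A) = (-2)*(-6)*(2) = 24.
trace(A) = -2 - 6 + 2 = -6.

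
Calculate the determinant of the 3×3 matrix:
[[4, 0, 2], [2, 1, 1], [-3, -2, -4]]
-10

Expansion along first row:
det = 4·det([[1,1],[-2,-4]]) - 0·det([[2,1],[-3,-4]]) + 2·det([[2,1],[-3,-2]])
    = 4·(1·-4 - 1·-2) - 0·(2·-4 - 1·-3) + 2·(2·-2 - 1·-3)
    = 4·-2 - 0·-5 + 2·-1
    = -8 + 0 + -2 = -10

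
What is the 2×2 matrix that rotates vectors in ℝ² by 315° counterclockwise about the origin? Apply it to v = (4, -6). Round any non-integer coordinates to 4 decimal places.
R = [[√2/2, √2/2], [-√2/2, √2/2]]; R·v = (-1.4142, -7.0711)

A counterclockwise rotation by angle θ in ℝ² has matrix R(θ) = [[cos θ, -sin θ], [sin θ, cos θ]].
For θ = 315°: cos θ = √2/2, sin θ = -√2/2.
R(315°) = [[√2/2, √2/2], [-√2/2, √2/2]].
R·v = [√2/2·4 + (√2/2)·-6, -√2/2·4 + √2/2·-6] = (-1.4142, -7.0711).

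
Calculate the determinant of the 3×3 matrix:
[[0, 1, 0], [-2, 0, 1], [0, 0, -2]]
-4

Expansion along first row:
det = 0·det([[0,1],[0,-2]]) - 1·det([[-2,1],[0,-2]]) + 0·det([[-2,0],[0,0]])
    = 0·(0·-2 - 1·0) - 1·(-2·-2 - 1·0) + 0·(-2·0 - 0·0)
    = 0·0 - 1·4 + 0·0
    = 0 + -4 + 0 = -4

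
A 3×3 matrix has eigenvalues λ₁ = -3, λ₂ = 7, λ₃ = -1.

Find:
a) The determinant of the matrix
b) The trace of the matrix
det = 21, trace = 3

Two standard eigenvalue identities:
- det(A) equals the product of the eigenvalues (counted with multiplicity).
- trace(A) equals the sum of the eigenvalues.
det(A) = (-3)*(7)*(-1) = 21.
trace(A) = -3 + 7 - 1 = 3.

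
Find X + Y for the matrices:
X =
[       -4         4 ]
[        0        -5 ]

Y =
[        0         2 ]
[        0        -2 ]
X + Y =
[       -4         6 ]
[        0        -7 ]

Matrix addition is elementwise: (X+Y)[i][j] = X[i][j] + Y[i][j].
  (X+Y)[0][0] = (-4) + (0) = -4
  (X+Y)[0][1] = (4) + (2) = 6
  (X+Y)[1][0] = (0) + (0) = 0
  (X+Y)[1][1] = (-5) + (-2) = -7
X + Y =
[       -4         6 ]
[        0        -7 ]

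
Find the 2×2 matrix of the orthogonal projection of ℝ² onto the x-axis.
[[1, 0], [0, 0]]

The orthogonal projection onto the line spanned by a nonzero vector u = (a, b) has matrix P = (u uᵀ) / (uᵀ u) = (1/(a² + b²)) · [[a², ab], [ab, b²]].
Here u = (1, 0), so a² + b² = 1 + 0 = 1.
P = (1/1) · [[1, 0], [0, 0]] = [[1, 0], [0, 0]].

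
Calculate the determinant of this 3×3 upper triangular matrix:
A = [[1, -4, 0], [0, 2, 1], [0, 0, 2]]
4

The determinant of a triangular matrix is the product of its diagonal entries (the off-diagonal entries above the diagonal do not affect it).
det(A) = (1) * (2) * (2) = 4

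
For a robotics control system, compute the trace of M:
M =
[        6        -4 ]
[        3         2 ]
tr(M) = 6 + 2 = 8

The trace of a square matrix is the sum of its diagonal entries.
Diagonal entries of M: M[0][0] = 6, M[1][1] = 2.
tr(M) = 6 + 2 = 8.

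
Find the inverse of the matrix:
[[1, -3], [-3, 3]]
[[-1/2, -1/2], [-1/2, -1/6]]

For [[a,b],[c,d]], inverse = (1/det)·[[d,-b],[-c,a]]
det = 1·3 - -3·-3 = -6
Inverse = (1/-6)·[[3, 3], [3, 1]]
        = [[-1/2, -1/2], [-1/2, -1/6]]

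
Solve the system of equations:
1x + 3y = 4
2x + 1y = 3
x = 1, y = 1

Use elimination (row reduction):
Equation 1: 1x + 3y = 4.
Equation 2: 2x + 1y = 3.
Multiply Eq1 by 2 and Eq2 by 1: 2x + 6y = 8;  2x + 1y = 3.
Subtract: (-5)y = -5, so y = 1.
Back-substitute into Eq1: 1x + 3*(1) = 4, so x = 1.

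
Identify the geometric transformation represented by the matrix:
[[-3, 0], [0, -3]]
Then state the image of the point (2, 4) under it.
uniform scaling by factor -3; image of (2, 4) is (-6, -12)

This is a diagonal matrix with equal entries -3, so it scales both axes by the same factor -3.
The matrix [[-3, 0], [0, -3]] represents: uniform scaling by factor -3.
Applying it to (2, 4): [-3·2 + 0·4, 0·2 + -3·4] = (-6, -12).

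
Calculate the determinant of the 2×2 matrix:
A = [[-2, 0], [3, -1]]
2

For A = [[a, b], [c, d]], det(A) = a*d - b*c.
det(A) = (-2)*(-1) - (0)*(3) = 2 - 0 = 2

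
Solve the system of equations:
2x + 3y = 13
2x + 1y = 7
x = 2, y = 3

Use elimination (row reduction):
Equation 1: 2x + 3y = 13.
Equation 2: 2x + 1y = 7.
Multiply Eq1 by 2 and Eq2 by 2: 4x + 6y = 26;  4x + 2y = 14.
Subtract: (-4)y = -12, so y = 3.
Back-substitute into Eq1: 2x + 3*(3) = 13, so x = 2.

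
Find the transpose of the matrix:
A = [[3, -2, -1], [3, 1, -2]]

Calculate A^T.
[[3, 3], [-2, 1], [-1, -2]]

The transpose sends entry (i,j) to (j,i); rows become columns.
Row 0 of A: [3, -2, -1] -> column 0 of A^T.
Row 1 of A: [3, 1, -2] -> column 1 of A^T.
A^T = [[3, 3], [-2, 1], [-1, -2]]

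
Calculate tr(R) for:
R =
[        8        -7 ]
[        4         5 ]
tr(R) = 8 + 5 = 13

The trace of a square matrix is the sum of its diagonal entries.
Diagonal entries of R: R[0][0] = 8, R[1][1] = 5.
tr(R) = 8 + 5 = 13.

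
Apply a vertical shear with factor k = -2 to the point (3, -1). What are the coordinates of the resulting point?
(3, -7)

Shear matrix for vertical shear with factor k = -2:
[[1, 0], [-2, 1]]
Result: (3, -1) → (3, -7)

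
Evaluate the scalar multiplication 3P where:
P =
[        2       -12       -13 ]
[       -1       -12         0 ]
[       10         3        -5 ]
3P =
[        6       -36       -39 ]
[       -3       -36         0 ]
[       30         9       -15 ]

Scalar multiplication is elementwise: (3P)[i][j] = 3 * P[i][j].
  (3P)[0][0] = 3 * (2) = 6
  (3P)[0][1] = 3 * (-12) = -36
  (3P)[0][2] = 3 * (-13) = -39
  (3P)[1][0] = 3 * (-1) = -3
  (3P)[1][1] = 3 * (-12) = -36
  (3P)[1][2] = 3 * (0) = 0
  (3P)[2][0] = 3 * (10) = 30
  (3P)[2][1] = 3 * (3) = 9
  (3P)[2][2] = 3 * (-5) = -15
3P =
[        6       -36       -39 ]
[       -3       -36         0 ]
[       30         9       -15 ]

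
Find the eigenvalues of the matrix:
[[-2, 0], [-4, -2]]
λ = -2 and λ = -2

Characteristic equation: det(A - λI) = 0
λ² - (trace)λ + (det) = 0
λ² - (-4)λ + (4) = 0
λ² + 4λ + 4 = 0
Solving: λ = -2, -2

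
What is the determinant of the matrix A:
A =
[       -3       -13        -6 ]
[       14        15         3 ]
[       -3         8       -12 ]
det(A) = -2397

Expand along row 0 (cofactor expansion): det(A) = a*(e*i - f*h) - b*(d*i - f*g) + c*(d*h - e*g), where the 3×3 is [[a, b, c], [d, e, f], [g, h, i]].
Minor M_00 = (15)*(-12) - (3)*(8) = -180 - 24 = -204.
Minor M_01 = (14)*(-12) - (3)*(-3) = -168 + 9 = -159.
Minor M_02 = (14)*(8) - (15)*(-3) = 112 + 45 = 157.
det(A) = (-3)*(-204) - (-13)*(-159) + (-6)*(157) = 612 - 2067 - 942 = -2397.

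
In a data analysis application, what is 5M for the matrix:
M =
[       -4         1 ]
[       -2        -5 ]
5M =
[      -20         5 ]
[      -10       -25 ]

Scalar multiplication is elementwise: (5M)[i][j] = 5 * M[i][j].
  (5M)[0][0] = 5 * (-4) = -20
  (5M)[0][1] = 5 * (1) = 5
  (5M)[1][0] = 5 * (-2) = -10
  (5M)[1][1] = 5 * (-5) = -25
5M =
[      -20         5 ]
[      -10       -25 ]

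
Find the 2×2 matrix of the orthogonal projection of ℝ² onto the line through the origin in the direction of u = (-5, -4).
[[25/41, 20/41], [20/41, 16/41]]

The orthogonal projection onto the line spanned by a nonzero vector u = (a, b) has matrix P = (u uᵀ) / (uᵀ u) = (1/(a² + b²)) · [[a², ab], [ab, b²]].
Here u = (-5, -4), so a² + b² = 25 + 16 = 41.
P = (1/41) · [[25, 20], [20, 16]] = [[25/41, 20/41], [20/41, 16/41]].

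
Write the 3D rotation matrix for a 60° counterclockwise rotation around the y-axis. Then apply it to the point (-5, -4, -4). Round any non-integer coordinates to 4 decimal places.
R = [[1/2, 0, √3/2], [0, 1, 0], [-√3/2, 0, 1/2]]; R·(-5, -4, -4) = (-5.9641, -4.0000, 2.3301)

Rotation matrix for 60° around y-axis:
cos(60°) = 1/2, sin(60°) = √3/2
R = [[1/2, 0, √3/2], [0, 1, 0], [-√3/2, 0, 1/2]]
Apply to (-5, -4, -4): R·[-5, -4, -4]ᵀ = (-5.9641, -4.0000, 2.3301)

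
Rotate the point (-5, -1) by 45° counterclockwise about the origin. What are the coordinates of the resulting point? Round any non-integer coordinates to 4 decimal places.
(-2.8284, -4.2426)

Rotation matrix R(θ) = [[cos θ, -sin θ], [sin θ, cos θ]]; for θ = 45°:
R = [[√2/2, -√2/2], [√2/2, √2/2]]
Result: R × [-5, -1]ᵀ = [√2/2·-5 + (-√2/2)·-1, √2/2·-5 + (√2/2)·-1]ᵀ = (-2.8284, -4.2426)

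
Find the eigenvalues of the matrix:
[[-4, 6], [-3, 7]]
λ = -2 and λ = 5

Characteristic equation: det(A - λI) = 0
λ² - (trace)λ + (det) = 0
λ² - (3)λ + (-10) = 0
λ² - 3λ - 10 = 0
Solving: λ = -2, 5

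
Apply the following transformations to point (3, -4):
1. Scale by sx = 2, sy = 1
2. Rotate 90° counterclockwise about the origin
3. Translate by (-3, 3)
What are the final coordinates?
(1, 9)

Step 1: Scale → (6, -4)
Step 2: Rotate 90° → (4, 6)
Step 3: Translate → (1, 9)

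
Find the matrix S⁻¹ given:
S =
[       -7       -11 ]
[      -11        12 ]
det(S) = -205
S⁻¹ =
[  -12/205   -11/205 ]
[  -11/205     7/205 ]

For a 2×2 matrix S = [[a, b], [c, d]] with det(S) ≠ 0, S⁻¹ = (1/det(S)) * [[d, -b], [-c, a]].
det(S) = (-7)*(12) - (-11)*(-11) = -84 - 121 = -205.
S⁻¹ = (1/-205) * [[12, 11], [11, -7]].
Dividing each entry by -205 and reducing:
S⁻¹ =
[  -12/205   -11/205 ]
[  -11/205     7/205 ]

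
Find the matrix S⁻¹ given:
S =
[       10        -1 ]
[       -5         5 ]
det(S) = 45
S⁻¹ =
[      1/9      1/45 ]
[      1/9       2/9 ]

For a 2×2 matrix S = [[a, b], [c, d]] with det(S) ≠ 0, S⁻¹ = (1/det(S)) * [[d, -b], [-c, a]].
det(S) = (10)*(5) - (-1)*(-5) = 50 - 5 = 45.
S⁻¹ = (1/45) * [[5, 1], [5, 10]].
Dividing each entry by 45 and reducing:
S⁻¹ =
[      1/9      1/45 ]
[      1/9       2/9 ]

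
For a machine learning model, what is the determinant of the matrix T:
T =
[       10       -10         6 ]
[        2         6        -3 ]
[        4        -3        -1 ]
det(T) = -230

Expand along row 0 (cofactor expansion): det(T) = a*(e*i - f*h) - b*(d*i - f*g) + c*(d*h - e*g), where the 3×3 is [[a, b, c], [d, e, f], [g, h, i]].
Minor M_00 = (6)*(-1) - (-3)*(-3) = -6 - 9 = -15.
Minor M_01 = (2)*(-1) - (-3)*(4) = -2 + 12 = 10.
Minor M_02 = (2)*(-3) - (6)*(4) = -6 - 24 = -30.
det(T) = (10)*(-15) - (-10)*(10) + (6)*(-30) = -150 + 100 - 180 = -230.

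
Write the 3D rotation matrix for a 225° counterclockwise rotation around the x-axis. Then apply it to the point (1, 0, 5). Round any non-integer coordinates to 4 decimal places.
R = [[1, 0, 0], [0, -√2/2, √2/2], [0, -√2/2, -√2/2]]; R·(1, 0, 5) = (1.0000, 3.5355, -3.5355)

Rotation matrix for 225° around x-axis:
cos(225°) = -√2/2, sin(225°) = -√2/2
R = [[1, 0, 0], [0, -√2/2, √2/2], [0, -√2/2, -√2/2]]
Apply to (1, 0, 5): R·[1, 0, 5]ᵀ = (1.0000, 3.5355, -3.5355)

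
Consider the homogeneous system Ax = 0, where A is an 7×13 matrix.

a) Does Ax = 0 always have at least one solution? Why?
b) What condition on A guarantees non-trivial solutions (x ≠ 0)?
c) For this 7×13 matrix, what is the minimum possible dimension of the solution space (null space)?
a) Yes, x = 0 is always a solution. b) When A has linearly dependent columns (rank < n). c) Minimum nullity = 6.

a) x = 0 satisfies A·0 = 0, so the zero vector is always a solution.
b) Non-trivial solutions exist iff the columns of A are linearly dependent, equivalently rank(A) < n (the number of columns).
c) By rank-nullity, rank(A) + nullity(A) = n = 13. Since A has only 7 rows, rank(A) ≤ 7, so nullity(A) ≥ 13 - 7 = 6.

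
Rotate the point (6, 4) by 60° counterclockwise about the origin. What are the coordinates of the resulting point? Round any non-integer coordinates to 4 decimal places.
(-0.4641, 7.1962)

Rotation matrix R(θ) = [[cos θ, -sin θ], [sin θ, cos θ]]; for θ = 60°:
R = [[1/2, -√3/2], [√3/2, 1/2]]
Result: R × [6, 4]ᵀ = [1/2·6 + (-√3/2)·4, √3/2·6 + (1/2)·4]ᵀ = (-0.4641, 7.1962)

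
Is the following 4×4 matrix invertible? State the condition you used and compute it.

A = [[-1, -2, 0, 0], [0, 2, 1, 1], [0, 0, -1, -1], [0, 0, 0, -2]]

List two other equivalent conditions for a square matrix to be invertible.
Yes, invertible; det(A) = -4 ≠ 0. Equivalent conditions: rank(A) = 4; Ax = 0 has only the trivial solution; 0 is not an eigenvalue; the columns of A are linearly independent.

To check invertibility, compute det(A).
The given matrix is triangular, so det(A) equals the product of its diagonal entries = -4 ≠ 0.
Since det(A) ≠ 0, A is invertible.
Equivalent conditions for a square matrix A to be invertible:
- rank(A) = 4 (full rank).
- The homogeneous system Ax = 0 has only the trivial solution x = 0.
- 0 is not an eigenvalue of A.
- The columns (equivalently rows) of A are linearly independent.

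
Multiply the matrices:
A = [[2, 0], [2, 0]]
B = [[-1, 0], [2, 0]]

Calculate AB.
[[-2, 0], [-2, 0]]

Each entry (i,j) of AB = sum over k of A[i][k]*B[k][j].
(AB)[0][0] = (2)*(-1) + (0)*(2) = -2
(AB)[0][1] = (2)*(0) + (0)*(0) = 0
(AB)[1][0] = (2)*(-1) + (0)*(2) = -2
(AB)[1][1] = (2)*(0) + (0)*(0) = 0
AB = [[-2, 0], [-2, 0]]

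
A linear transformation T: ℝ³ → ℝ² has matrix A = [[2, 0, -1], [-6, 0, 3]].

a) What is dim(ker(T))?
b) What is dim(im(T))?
dim(ker) = 2, dim(im) = 1

Observe that row 2 = -3 × row 1 (so the rows are linearly dependent).
Thus rank(A) = 1 (only one linearly independent row).
dim(im(T)) = rank(A) = 1.
By the rank-nullity theorem applied to T: ℝ³ → ℝ², rank(A) + nullity(A) = 3 (the domain dimension), so dim(ker(T)) = 3 - 1 = 2.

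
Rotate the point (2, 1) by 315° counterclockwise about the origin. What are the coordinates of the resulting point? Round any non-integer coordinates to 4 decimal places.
(2.1213, -0.7071)

Rotation matrix R(θ) = [[cos θ, -sin θ], [sin θ, cos θ]]; for θ = 315°:
R = [[√2/2, √2/2], [-√2/2, √2/2]]
Result: R × [2, 1]ᵀ = [√2/2·2 + (√2/2)·1, -√2/2·2 + (√2/2)·1]ᵀ = (2.1213, -0.7071)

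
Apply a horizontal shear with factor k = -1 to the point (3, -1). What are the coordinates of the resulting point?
(4, -1)

Shear matrix for horizontal shear with factor k = -1:
[[1, -1], [0, 1]]
Result: (3, -1) → (4, -1)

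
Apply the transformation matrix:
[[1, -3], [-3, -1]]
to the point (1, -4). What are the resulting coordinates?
(13, 1)

Matrix multiplication:
[[1, -3], [-3, -1]] × [1, -4]ᵀ
= [1×1 + -3×-4, -3×1 + -1×-4]ᵀ
= [13.0000, 1.0000]ᵀ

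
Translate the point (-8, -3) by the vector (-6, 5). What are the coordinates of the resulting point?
(-14, 2)

Translation by (-6, 5):
x' = -8 + -6 = -14
y' = -3 + 5 = 2
Homogeneous matrix: [[1, 0, -6], [0, 1, 5], [0, 0, 1]]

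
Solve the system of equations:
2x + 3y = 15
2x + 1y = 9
x = 3, y = 3

Use elimination (row reduction):
Equation 1: 2x + 3y = 15.
Equation 2: 2x + 1y = 9.
Multiply Eq1 by 2 and Eq2 by 2: 4x + 6y = 30;  4x + 2y = 18.
Subtract: (-4)y = -12, so y = 3.
Back-substitute into Eq1: 2x + 3*(3) = 15, so x = 3.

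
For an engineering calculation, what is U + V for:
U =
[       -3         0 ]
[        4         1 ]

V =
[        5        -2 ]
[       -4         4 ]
U + V =
[        2        -2 ]
[        0         5 ]

Matrix addition is elementwise: (U+V)[i][j] = U[i][j] + V[i][j].
  (U+V)[0][0] = (-3) + (5) = 2
  (U+V)[0][1] = (0) + (-2) = -2
  (U+V)[1][0] = (4) + (-4) = 0
  (U+V)[1][1] = (1) + (4) = 5
U + V =
[        2        -2 ]
[        0         5 ]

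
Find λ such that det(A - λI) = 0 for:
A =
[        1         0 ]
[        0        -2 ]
λ = -2, 1

Solve det(A - λI) = 0. For a 2×2 matrix the characteristic equation is λ² - (trace)λ + det = 0.
trace(A) = a + d = 1 - 2 = -1.
det(A) = a*d - b*c = (1)*(-2) - (0)*(0) = -2 - 0 = -2.
Characteristic equation: λ² - (-1)λ + (-2) = 0.
Discriminant = (-1)² - 4*(-2) = 1 + 8 = 9.
λ = (-1 ± √9) / 2 = (-1 ± 3) / 2 = -2, 1.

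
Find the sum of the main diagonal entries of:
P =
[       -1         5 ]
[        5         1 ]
tr(P) = -1 + 1 = 0

The trace of a square matrix is the sum of its diagonal entries.
Diagonal entries of P: P[0][0] = -1, P[1][1] = 1.
tr(P) = -1 + 1 = 0.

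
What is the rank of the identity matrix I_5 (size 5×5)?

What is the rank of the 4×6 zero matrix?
rank(I_5) = 5, rank(0) = 0

The identity I_5 has 5 columns that are the standard basis vectors e_1, …, e_5. These are linearly independent, so all 5 columns are pivots and rank(I_5) = 5.
The 4×6 zero matrix has every entry zero, so every row is the zero row and there are no pivots; rank(0) = 0.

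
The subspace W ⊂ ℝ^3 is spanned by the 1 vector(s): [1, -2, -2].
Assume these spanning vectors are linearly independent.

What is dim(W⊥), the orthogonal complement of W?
dim(W⊥) = 2

For any subspace W of ℝ^n, dim(W) + dim(W⊥) = n (the whole-space dimension).
Here the given 1 vectors are linearly independent, so dim(W) = 1.
Thus dim(W⊥) = n - dim(W) = 3 - 1 = 2.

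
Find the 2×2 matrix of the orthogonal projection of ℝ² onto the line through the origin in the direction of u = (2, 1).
[[4/5, 2/5], [2/5, 1/5]]

The orthogonal projection onto the line spanned by a nonzero vector u = (a, b) has matrix P = (u uᵀ) / (uᵀ u) = (1/(a² + b²)) · [[a², ab], [ab, b²]].
Here u = (2, 1), so a² + b² = 4 + 1 = 5.
P = (1/5) · [[4, 2], [2, 1]] = [[4/5, 2/5], [2/5, 1/5]].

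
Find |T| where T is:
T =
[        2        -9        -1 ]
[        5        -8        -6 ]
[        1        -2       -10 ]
det(T) = -258

Expand along row 0 (cofactor expansion): det(T) = a*(e*i - f*h) - b*(d*i - f*g) + c*(d*h - e*g), where the 3×3 is [[a, b, c], [d, e, f], [g, h, i]].
Minor M_00 = (-8)*(-10) - (-6)*(-2) = 80 - 12 = 68.
Minor M_01 = (5)*(-10) - (-6)*(1) = -50 + 6 = -44.
Minor M_02 = (5)*(-2) - (-8)*(1) = -10 + 8 = -2.
det(T) = (2)*(68) - (-9)*(-44) + (-1)*(-2) = 136 - 396 + 2 = -258.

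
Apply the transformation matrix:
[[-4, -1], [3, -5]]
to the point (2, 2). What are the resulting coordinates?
(-10, -4)

Matrix multiplication:
[[-4, -1], [3, -5]] × [2, 2]ᵀ
= [-4×2 + -1×2, 3×2 + -5×2]ᵀ
= [-10.0000, -4.0000]ᵀ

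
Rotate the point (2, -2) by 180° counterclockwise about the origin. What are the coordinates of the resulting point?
(-2, 2)

Rotation matrix R(θ) = [[cos θ, -sin θ], [sin θ, cos θ]]; for θ = 180°:
R = [[-1, 0], [0, -1]]
Result: R × [2, -2]ᵀ = [-1·2 + (0)·-2, 0·2 + (-1)·-2]ᵀ = (-2, 2)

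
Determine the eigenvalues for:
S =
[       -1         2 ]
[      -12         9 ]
λ = 3, 5

Solve det(S - λI) = 0. For a 2×2 matrix the characteristic equation is λ² - (trace)λ + det = 0.
trace(S) = a + d = -1 + 9 = 8.
det(S) = a*d - b*c = (-1)*(9) - (2)*(-12) = -9 + 24 = 15.
Characteristic equation: λ² - (8)λ + (15) = 0.
Discriminant = (8)² - 4*(15) = 64 - 60 = 4.
λ = (8 ± √4) / 2 = (8 ± 2) / 2 = 3, 5.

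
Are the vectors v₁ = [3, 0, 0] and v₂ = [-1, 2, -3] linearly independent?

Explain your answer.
Yes, linearly independent

Two vectors are linearly dependent iff one is a scalar multiple of the other.
No single scalar k satisfies v₂ = k·v₁ (the ratios of corresponding entries disagree), so v₁ and v₂ are linearly independent.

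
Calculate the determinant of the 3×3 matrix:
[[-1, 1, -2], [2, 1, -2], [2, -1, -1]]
9

Expansion along first row:
det = -1·det([[1,-2],[-1,-1]]) - 1·det([[2,-2],[2,-1]]) + -2·det([[2,1],[2,-1]])
    = -1·(1·-1 - -2·-1) - 1·(2·-1 - -2·2) + -2·(2·-1 - 1·2)
    = -1·-3 - 1·2 + -2·-4
    = 3 + -2 + 8 = 9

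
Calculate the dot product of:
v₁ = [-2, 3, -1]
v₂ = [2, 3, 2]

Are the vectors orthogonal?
3, No

The dot product is the sum of products of corresponding components.
v₁·v₂ = (-2)*(2) + (3)*(3) + (-1)*(2) = -4 + 9 - 2 = 3.
Two vectors are orthogonal iff their dot product is 0; here the dot product is 3, so the vectors are not orthogonal.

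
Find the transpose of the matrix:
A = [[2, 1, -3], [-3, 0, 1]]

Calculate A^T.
[[2, -3], [1, 0], [-3, 1]]

The transpose sends entry (i,j) to (j,i); rows become columns.
Row 0 of A: [2, 1, -3] -> column 0 of A^T.
Row 1 of A: [-3, 0, 1] -> column 1 of A^T.
A^T = [[2, -3], [1, 0], [-3, 1]]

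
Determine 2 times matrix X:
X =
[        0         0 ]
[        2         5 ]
2X =
[        0         0 ]
[        4        10 ]

Scalar multiplication is elementwise: (2X)[i][j] = 2 * X[i][j].
  (2X)[0][0] = 2 * (0) = 0
  (2X)[0][1] = 2 * (0) = 0
  (2X)[1][0] = 2 * (2) = 4
  (2X)[1][1] = 2 * (5) = 10
2X =
[        0         0 ]
[        4        10 ]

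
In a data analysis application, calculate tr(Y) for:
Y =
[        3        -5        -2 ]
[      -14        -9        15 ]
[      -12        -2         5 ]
tr(Y) = 3 - 9 + 5 = -1

The trace of a square matrix is the sum of its diagonal entries.
Diagonal entries of Y: Y[0][0] = 3, Y[1][1] = -9, Y[2][2] = 5.
tr(Y) = 3 - 9 + 5 = -1.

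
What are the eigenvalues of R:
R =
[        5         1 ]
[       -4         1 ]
λ = 3, 3

Solve det(R - λI) = 0. For a 2×2 matrix the characteristic equation is λ² - (trace)λ + det = 0.
trace(R) = a + d = 5 + 1 = 6.
det(R) = a*d - b*c = (5)*(1) - (1)*(-4) = 5 + 4 = 9.
Characteristic equation: λ² - (6)λ + (9) = 0.
Discriminant = (6)² - 4*(9) = 36 - 36 = 0.
λ = (6 ± √0) / 2 = (6 ± 0) / 2 = 3, 3.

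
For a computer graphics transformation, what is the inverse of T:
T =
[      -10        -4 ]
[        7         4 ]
det(T) = -12
T⁻¹ =
[     -1/3      -1/3 ]
[     7/12       5/6 ]

For a 2×2 matrix T = [[a, b], [c, d]] with det(T) ≠ 0, T⁻¹ = (1/det(T)) * [[d, -b], [-c, a]].
det(T) = (-10)*(4) - (-4)*(7) = -40 + 28 = -12.
T⁻¹ = (1/-12) * [[4, 4], [-7, -10]].
Dividing each entry by -12 and reducing:
T⁻¹ =
[     -1/3      -1/3 ]
[     7/12       5/6 ]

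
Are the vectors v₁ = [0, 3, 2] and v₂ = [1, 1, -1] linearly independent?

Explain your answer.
Yes, linearly independent

Two vectors are linearly dependent iff one is a scalar multiple of the other.
No single scalar k satisfies v₂ = k·v₁ (the ratios of corresponding entries disagree), so v₁ and v₂ are linearly independent.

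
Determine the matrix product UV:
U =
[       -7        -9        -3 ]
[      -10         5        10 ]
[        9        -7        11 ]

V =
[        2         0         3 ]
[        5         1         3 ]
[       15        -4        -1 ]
UV =
[     -104         3       -45 ]
[      155       -35       -25 ]
[      148       -51        -5 ]

Matrix multiplication: (UV)[i][j] = sum over k of U[i][k] * V[k][j].
  (UV)[0][0] = (-7)*(2) + (-9)*(5) + (-3)*(15) = -104
  (UV)[0][1] = (-7)*(0) + (-9)*(1) + (-3)*(-4) = 3
  (UV)[0][2] = (-7)*(3) + (-9)*(3) + (-3)*(-1) = -45
  (UV)[1][0] = (-10)*(2) + (5)*(5) + (10)*(15) = 155
  (UV)[1][1] = (-10)*(0) + (5)*(1) + (10)*(-4) = -35
  (UV)[1][2] = (-10)*(3) + (5)*(3) + (10)*(-1) = -25
  (UV)[2][0] = (9)*(2) + (-7)*(5) + (11)*(15) = 148
  (UV)[2][1] = (9)*(0) + (-7)*(1) + (11)*(-4) = -51
  (UV)[2][2] = (9)*(3) + (-7)*(3) + (11)*(-1) = -5
UV =
[     -104         3       -45 ]
[      155       -35       -25 ]
[      148       -51        -5 ]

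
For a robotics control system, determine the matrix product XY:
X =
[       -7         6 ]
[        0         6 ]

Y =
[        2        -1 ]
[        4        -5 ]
XY =
[       10       -23 ]
[       24       -30 ]

Matrix multiplication: (XY)[i][j] = sum over k of X[i][k] * Y[k][j].
  (XY)[0][0] = (-7)*(2) + (6)*(4) = 10
  (XY)[0][1] = (-7)*(-1) + (6)*(-5) = -23
  (XY)[1][0] = (0)*(2) + (6)*(4) = 24
  (XY)[1][1] = (0)*(-1) + (6)*(-5) = -30
XY =
[       10       -23 ]
[       24       -30 ]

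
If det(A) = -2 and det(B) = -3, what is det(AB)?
6

Use the multiplicative property of determinants: det(AB) = det(A)*det(B).
det(AB) = (-2)*(-3) = 6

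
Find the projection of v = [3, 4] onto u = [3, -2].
[3/13, -2/13]

The projection of v onto u is proj_u(v) = ((v·u) / (u·u)) · u.
v·u = (3)*(3) + (4)*(-2) = 1.
u·u = (3)*(3) + (-2)*(-2) = 13.
coefficient = 1 / 13 = 1/13.
proj_u(v) = 1/13 · [3, -2] = [3/13, -2/13].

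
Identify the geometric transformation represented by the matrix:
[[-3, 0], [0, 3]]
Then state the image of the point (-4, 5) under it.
non-uniform scaling by (-3, 3); image of (-4, 5) is (12, 15)

This is diagonal with distinct entries, so it scales the x-axis by -3 and the y-axis by 3.
The matrix [[-3, 0], [0, 3]] represents: non-uniform scaling by (-3, 3).
Applying it to (-4, 5): [-3·-4 + 0·5, 0·-4 + 3·5] = (12, 15).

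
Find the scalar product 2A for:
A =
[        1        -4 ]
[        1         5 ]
2A =
[        2        -8 ]
[        2        10 ]

Scalar multiplication is elementwise: (2A)[i][j] = 2 * A[i][j].
  (2A)[0][0] = 2 * (1) = 2
  (2A)[0][1] = 2 * (-4) = -8
  (2A)[1][0] = 2 * (1) = 2
  (2A)[1][1] = 2 * (5) = 10
2A =
[        2        -8 ]
[        2        10 ]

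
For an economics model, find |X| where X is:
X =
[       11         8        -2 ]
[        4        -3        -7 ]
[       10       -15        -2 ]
det(X) = -1525

Expand along row 0 (cofactor expansion): det(X) = a*(e*i - f*h) - b*(d*i - f*g) + c*(d*h - e*g), where the 3×3 is [[a, b, c], [d, e, f], [g, h, i]].
Minor M_00 = (-3)*(-2) - (-7)*(-15) = 6 - 105 = -99.
Minor M_01 = (4)*(-2) - (-7)*(10) = -8 + 70 = 62.
Minor M_02 = (4)*(-15) - (-3)*(10) = -60 + 30 = -30.
det(X) = (11)*(-99) - (8)*(62) + (-2)*(-30) = -1089 - 496 + 60 = -1525.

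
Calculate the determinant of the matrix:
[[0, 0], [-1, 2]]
0

For a 2×2 matrix [[a, b], [c, d]], det = ad - bc
det = (0)(2) - (0)(-1) = 0 - 0 = 0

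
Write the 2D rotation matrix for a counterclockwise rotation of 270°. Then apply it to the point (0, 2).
R = [[0, 1], [-1, 0]]; R·(0, 2) = (2, 0)

Rotation matrix formula: R(θ) = [[cos θ, -sin θ], [sin θ, cos θ]]
For θ = 270°:
cos(270°) = 0
sin(270°) = -1
R = [[0, 1], [-1, 0]]
Apply to (0, 2): [0·0 + (1)·2, -1·0 + 0·2] = (2, 0)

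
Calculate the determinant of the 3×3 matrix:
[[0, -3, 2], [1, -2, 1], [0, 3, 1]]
9

Expansion along first row:
det = 0·det([[-2,1],[3,1]]) - -3·det([[1,1],[0,1]]) + 2·det([[1,-2],[0,3]])
    = 0·(-2·1 - 1·3) - -3·(1·1 - 1·0) + 2·(1·3 - -2·0)
    = 0·-5 - -3·1 + 2·3
    = 0 + 3 + 6 = 9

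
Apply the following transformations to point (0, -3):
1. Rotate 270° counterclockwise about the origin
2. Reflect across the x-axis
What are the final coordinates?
(-3, 0)

Step 1: Rotate 270° → (-3, 0)
Step 2: Reflect across the x-axis → (-3, 0)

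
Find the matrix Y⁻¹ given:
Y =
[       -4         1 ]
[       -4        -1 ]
det(Y) = 8
Y⁻¹ =
[     -1/8      -1/8 ]
[      1/2      -1/2 ]

For a 2×2 matrix Y = [[a, b], [c, d]] with det(Y) ≠ 0, Y⁻¹ = (1/det(Y)) * [[d, -b], [-c, a]].
det(Y) = (-4)*(-1) - (1)*(-4) = 4 + 4 = 8.
Y⁻¹ = (1/8) * [[-1, -1], [4, -4]].
Dividing each entry by 8 and reducing:
Y⁻¹ =
[     -1/8      -1/8 ]
[      1/2      -1/2 ]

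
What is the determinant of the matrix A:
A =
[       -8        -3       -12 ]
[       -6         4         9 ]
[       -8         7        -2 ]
det(A) = 940

Expand along row 0 (cofactor expansion): det(A) = a*(e*i - f*h) - b*(d*i - f*g) + c*(d*h - e*g), where the 3×3 is [[a, b, c], [d, e, f], [g, h, i]].
Minor M_00 = (4)*(-2) - (9)*(7) = -8 - 63 = -71.
Minor M_01 = (-6)*(-2) - (9)*(-8) = 12 + 72 = 84.
Minor M_02 = (-6)*(7) - (4)*(-8) = -42 + 32 = -10.
det(A) = (-8)*(-71) - (-3)*(84) + (-12)*(-10) = 568 + 252 + 120 = 940.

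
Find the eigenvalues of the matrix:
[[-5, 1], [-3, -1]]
λ = -4 and λ = -2

Characteristic equation: det(A - λI) = 0
λ² - (trace)λ + (det) = 0
λ² - (-6)λ + (8) = 0
λ² + 6λ + 8 = 0
Solving: λ = -4, -2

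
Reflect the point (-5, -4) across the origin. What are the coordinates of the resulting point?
(5, 4)

Reflection across origin: (-5, -4) → (5, 4)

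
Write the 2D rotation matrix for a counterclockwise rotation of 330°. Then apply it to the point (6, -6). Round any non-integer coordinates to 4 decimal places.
R = [[√3/2, 1/2], [-1/2, √3/2]]; R·(6, -6) = (2.1962, -8.1962)

Rotation matrix formula: R(θ) = [[cos θ, -sin θ], [sin θ, cos θ]]
For θ = 330°:
cos(330°) = √3/2
sin(330°) = -1/2
R = [[√3/2, 1/2], [-1/2, √3/2]]
Apply to (6, -6): [√3/2·6 + (1/2)·-6, -1/2·6 + √3/2·-6] = (2.1962, -8.1962)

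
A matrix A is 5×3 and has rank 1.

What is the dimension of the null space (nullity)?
2

The rank-nullity theorem for an m×n matrix states:
rank(A) + nullity(A) = n (the number of columns).
Here n = 3 and rank(A) = 1, so nullity(A) = 3 - 1 = 2.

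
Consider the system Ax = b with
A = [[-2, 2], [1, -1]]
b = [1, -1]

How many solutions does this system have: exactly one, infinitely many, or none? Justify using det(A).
No solution

det(A) = (-2)*(-1) - (2)*(1) = 0, so A is singular.
The column space of A is span(column 1) = span([-2, 1]).
b = [1, -1] is not a scalar multiple of column 1, so b ∉ column space and the system is inconsistent — no solution.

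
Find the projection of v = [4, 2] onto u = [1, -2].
[0, 0]

The projection of v onto u is proj_u(v) = ((v·u) / (u·u)) · u.
v·u = (4)*(1) + (2)*(-2) = 0.
u·u = (1)*(1) + (-2)*(-2) = 5.
coefficient = 0 / 5 = 0.
proj_u(v) = 0 · [1, -2] = [0, 0].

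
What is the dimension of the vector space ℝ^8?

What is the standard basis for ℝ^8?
Dimension = 8; standard basis = {e_1, e_2, e_3, …, e_8}

ℝ^8 is the space of 8-tuples of real numbers; its dimension is 8.
The standard basis consists of 8 vectors: e_1, e_2, e_3, …, e_8, where e_i is the vector with 1 in position i and 0 elsewhere.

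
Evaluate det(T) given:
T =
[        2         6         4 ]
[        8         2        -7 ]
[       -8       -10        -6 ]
det(T) = 204

Expand along row 0 (cofactor expansion): det(T) = a*(e*i - f*h) - b*(d*i - f*g) + c*(d*h - e*g), where the 3×3 is [[a, b, c], [d, e, f], [g, h, i]].
Minor M_00 = (2)*(-6) - (-7)*(-10) = -12 - 70 = -82.
Minor M_01 = (8)*(-6) - (-7)*(-8) = -48 - 56 = -104.
Minor M_02 = (8)*(-10) - (2)*(-8) = -80 + 16 = -64.
det(T) = (2)*(-82) - (6)*(-104) + (4)*(-64) = -164 + 624 - 256 = 204.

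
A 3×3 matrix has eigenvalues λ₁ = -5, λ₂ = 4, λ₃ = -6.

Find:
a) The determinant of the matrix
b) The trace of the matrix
det = 120, trace = -7

Two standard eigenvalue identities:
- det(A) equals the product of the eigenvalues (counted with multiplicity).
- trace(A) equals the sum of the eigenvalues.
det(A) = (-5)*(4)*(-6) = 120.
trace(A) = -5 + 4 - 6 = -7.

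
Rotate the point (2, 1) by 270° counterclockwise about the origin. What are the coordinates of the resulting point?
(1, -2)

Rotation matrix R(θ) = [[cos θ, -sin θ], [sin θ, cos θ]]; for θ = 270°:
R = [[0, 1], [-1, 0]]
Result: R × [2, 1]ᵀ = [0·2 + (1)·1, -1·2 + (0)·1]ᵀ = (1, -2)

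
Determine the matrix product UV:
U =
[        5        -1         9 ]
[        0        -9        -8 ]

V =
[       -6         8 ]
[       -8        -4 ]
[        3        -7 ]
UV =
[        5       -19 ]
[       48        92 ]

Matrix multiplication: (UV)[i][j] = sum over k of U[i][k] * V[k][j].
  (UV)[0][0] = (5)*(-6) + (-1)*(-8) + (9)*(3) = 5
  (UV)[0][1] = (5)*(8) + (-1)*(-4) + (9)*(-7) = -19
  (UV)[1][0] = (0)*(-6) + (-9)*(-8) + (-8)*(3) = 48
  (UV)[1][1] = (0)*(8) + (-9)*(-4) + (-8)*(-7) = 92
UV =
[        5       -19 ]
[       48        92 ]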